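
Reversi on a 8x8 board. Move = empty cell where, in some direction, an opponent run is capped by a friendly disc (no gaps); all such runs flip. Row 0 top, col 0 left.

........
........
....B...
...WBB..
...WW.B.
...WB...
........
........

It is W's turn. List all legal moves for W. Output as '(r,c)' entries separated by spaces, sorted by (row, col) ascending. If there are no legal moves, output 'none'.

Answer: (1,4) (1,5) (2,5) (2,6) (3,6) (5,5) (6,4) (6,5)

Derivation:
(1,3): no bracket -> illegal
(1,4): flips 2 -> legal
(1,5): flips 1 -> legal
(2,3): no bracket -> illegal
(2,5): flips 1 -> legal
(2,6): flips 1 -> legal
(3,6): flips 2 -> legal
(3,7): no bracket -> illegal
(4,5): no bracket -> illegal
(4,7): no bracket -> illegal
(5,5): flips 1 -> legal
(5,6): no bracket -> illegal
(5,7): no bracket -> illegal
(6,3): no bracket -> illegal
(6,4): flips 1 -> legal
(6,5): flips 1 -> legal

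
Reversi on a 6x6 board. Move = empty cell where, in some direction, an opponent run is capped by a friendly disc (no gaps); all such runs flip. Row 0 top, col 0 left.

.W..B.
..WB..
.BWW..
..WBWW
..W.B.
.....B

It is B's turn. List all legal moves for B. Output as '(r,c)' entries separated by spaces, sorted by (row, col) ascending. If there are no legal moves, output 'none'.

(0,0): no bracket -> illegal
(0,2): no bracket -> illegal
(0,3): flips 1 -> legal
(1,0): no bracket -> illegal
(1,1): flips 2 -> legal
(1,4): no bracket -> illegal
(2,4): flips 3 -> legal
(2,5): no bracket -> illegal
(3,1): flips 2 -> legal
(4,1): no bracket -> illegal
(4,3): flips 1 -> legal
(4,5): no bracket -> illegal
(5,1): flips 1 -> legal
(5,2): no bracket -> illegal
(5,3): no bracket -> illegal

Answer: (0,3) (1,1) (2,4) (3,1) (4,3) (5,1)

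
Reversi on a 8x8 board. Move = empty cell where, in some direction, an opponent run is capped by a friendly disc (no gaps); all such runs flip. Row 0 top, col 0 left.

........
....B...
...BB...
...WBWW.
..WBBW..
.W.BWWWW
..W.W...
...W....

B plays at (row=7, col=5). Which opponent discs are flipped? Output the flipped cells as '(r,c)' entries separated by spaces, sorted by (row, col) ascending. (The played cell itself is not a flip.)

Answer: (6,4)

Derivation:
Dir NW: opp run (6,4) capped by B -> flip
Dir N: first cell '.' (not opp) -> no flip
Dir NE: first cell '.' (not opp) -> no flip
Dir W: first cell '.' (not opp) -> no flip
Dir E: first cell '.' (not opp) -> no flip
Dir SW: edge -> no flip
Dir S: edge -> no flip
Dir SE: edge -> no flip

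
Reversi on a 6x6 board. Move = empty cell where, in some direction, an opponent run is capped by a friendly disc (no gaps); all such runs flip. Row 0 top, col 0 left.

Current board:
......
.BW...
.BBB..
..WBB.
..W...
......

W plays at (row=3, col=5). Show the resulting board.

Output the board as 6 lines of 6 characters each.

Place W at (3,5); scan 8 dirs for brackets.
Dir NW: first cell '.' (not opp) -> no flip
Dir N: first cell '.' (not opp) -> no flip
Dir NE: edge -> no flip
Dir W: opp run (3,4) (3,3) capped by W -> flip
Dir E: edge -> no flip
Dir SW: first cell '.' (not opp) -> no flip
Dir S: first cell '.' (not opp) -> no flip
Dir SE: edge -> no flip
All flips: (3,3) (3,4)

Answer: ......
.BW...
.BBB..
..WWWW
..W...
......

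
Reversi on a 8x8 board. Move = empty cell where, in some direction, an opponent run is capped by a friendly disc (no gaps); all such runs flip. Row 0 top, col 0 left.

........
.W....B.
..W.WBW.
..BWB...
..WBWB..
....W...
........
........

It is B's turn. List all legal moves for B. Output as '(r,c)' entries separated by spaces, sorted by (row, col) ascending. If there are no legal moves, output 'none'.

(0,0): no bracket -> illegal
(0,1): no bracket -> illegal
(0,2): no bracket -> illegal
(1,0): no bracket -> illegal
(1,2): flips 1 -> legal
(1,3): no bracket -> illegal
(1,4): flips 1 -> legal
(1,5): no bracket -> illegal
(1,7): no bracket -> illegal
(2,0): no bracket -> illegal
(2,1): no bracket -> illegal
(2,3): flips 2 -> legal
(2,7): flips 1 -> legal
(3,1): no bracket -> illegal
(3,5): no bracket -> illegal
(3,6): flips 1 -> legal
(3,7): no bracket -> illegal
(4,1): flips 1 -> legal
(5,1): no bracket -> illegal
(5,2): flips 1 -> legal
(5,3): no bracket -> illegal
(5,5): no bracket -> illegal
(6,3): flips 1 -> legal
(6,4): flips 2 -> legal
(6,5): flips 1 -> legal

Answer: (1,2) (1,4) (2,3) (2,7) (3,6) (4,1) (5,2) (6,3) (6,4) (6,5)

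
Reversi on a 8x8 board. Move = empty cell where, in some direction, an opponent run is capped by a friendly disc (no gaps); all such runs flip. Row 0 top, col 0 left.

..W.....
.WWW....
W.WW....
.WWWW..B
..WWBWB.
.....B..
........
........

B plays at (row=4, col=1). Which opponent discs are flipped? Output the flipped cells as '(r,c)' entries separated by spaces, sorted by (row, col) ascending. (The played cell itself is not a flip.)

Dir NW: first cell '.' (not opp) -> no flip
Dir N: opp run (3,1), next='.' -> no flip
Dir NE: opp run (3,2) (2,3), next='.' -> no flip
Dir W: first cell '.' (not opp) -> no flip
Dir E: opp run (4,2) (4,3) capped by B -> flip
Dir SW: first cell '.' (not opp) -> no flip
Dir S: first cell '.' (not opp) -> no flip
Dir SE: first cell '.' (not opp) -> no flip

Answer: (4,2) (4,3)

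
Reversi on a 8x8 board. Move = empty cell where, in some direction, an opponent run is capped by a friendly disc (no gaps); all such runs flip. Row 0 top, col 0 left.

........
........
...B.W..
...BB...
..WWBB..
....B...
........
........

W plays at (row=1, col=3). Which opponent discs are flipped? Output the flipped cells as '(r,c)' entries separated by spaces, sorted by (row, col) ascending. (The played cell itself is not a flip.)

Answer: (2,3) (3,3)

Derivation:
Dir NW: first cell '.' (not opp) -> no flip
Dir N: first cell '.' (not opp) -> no flip
Dir NE: first cell '.' (not opp) -> no flip
Dir W: first cell '.' (not opp) -> no flip
Dir E: first cell '.' (not opp) -> no flip
Dir SW: first cell '.' (not opp) -> no flip
Dir S: opp run (2,3) (3,3) capped by W -> flip
Dir SE: first cell '.' (not opp) -> no flip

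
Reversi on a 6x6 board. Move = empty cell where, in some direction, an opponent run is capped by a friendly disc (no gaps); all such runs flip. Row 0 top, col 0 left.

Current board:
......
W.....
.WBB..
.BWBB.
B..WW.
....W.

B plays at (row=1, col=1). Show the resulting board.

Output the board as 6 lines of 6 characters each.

Place B at (1,1); scan 8 dirs for brackets.
Dir NW: first cell '.' (not opp) -> no flip
Dir N: first cell '.' (not opp) -> no flip
Dir NE: first cell '.' (not opp) -> no flip
Dir W: opp run (1,0), next=edge -> no flip
Dir E: first cell '.' (not opp) -> no flip
Dir SW: first cell '.' (not opp) -> no flip
Dir S: opp run (2,1) capped by B -> flip
Dir SE: first cell 'B' (not opp) -> no flip
All flips: (2,1)

Answer: ......
WB....
.BBB..
.BWBB.
B..WW.
....W.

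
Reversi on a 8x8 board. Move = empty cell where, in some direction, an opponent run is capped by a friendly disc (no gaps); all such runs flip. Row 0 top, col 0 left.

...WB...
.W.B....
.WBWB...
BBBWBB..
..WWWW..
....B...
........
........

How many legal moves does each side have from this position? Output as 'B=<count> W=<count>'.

-- B to move --
(0,0): flips 1 -> legal
(0,1): flips 2 -> legal
(0,2): flips 1 -> legal
(1,0): flips 1 -> legal
(1,2): flips 2 -> legal
(1,4): flips 1 -> legal
(2,0): flips 1 -> legal
(3,6): flips 1 -> legal
(4,1): no bracket -> illegal
(4,6): no bracket -> illegal
(5,1): flips 2 -> legal
(5,2): flips 2 -> legal
(5,3): flips 5 -> legal
(5,5): flips 3 -> legal
(5,6): flips 1 -> legal
B mobility = 13
-- W to move --
(0,2): no bracket -> illegal
(0,5): flips 1 -> legal
(1,2): flips 2 -> legal
(1,4): flips 2 -> legal
(1,5): flips 1 -> legal
(2,0): flips 1 -> legal
(2,5): flips 3 -> legal
(2,6): flips 1 -> legal
(3,6): flips 2 -> legal
(4,0): no bracket -> illegal
(4,1): flips 2 -> legal
(4,6): no bracket -> illegal
(5,3): no bracket -> illegal
(5,5): no bracket -> illegal
(6,3): flips 1 -> legal
(6,4): flips 1 -> legal
(6,5): flips 1 -> legal
W mobility = 12

Answer: B=13 W=12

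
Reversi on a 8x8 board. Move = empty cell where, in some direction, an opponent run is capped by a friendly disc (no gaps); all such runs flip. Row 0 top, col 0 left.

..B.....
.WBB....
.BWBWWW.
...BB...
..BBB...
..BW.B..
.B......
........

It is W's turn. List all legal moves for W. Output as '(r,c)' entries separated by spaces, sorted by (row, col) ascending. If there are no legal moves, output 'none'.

(0,1): no bracket -> illegal
(0,3): flips 4 -> legal
(0,4): flips 1 -> legal
(1,0): no bracket -> illegal
(1,4): flips 2 -> legal
(2,0): flips 1 -> legal
(3,0): no bracket -> illegal
(3,1): flips 2 -> legal
(3,2): no bracket -> illegal
(3,5): flips 1 -> legal
(4,1): no bracket -> illegal
(4,5): no bracket -> illegal
(4,6): no bracket -> illegal
(5,0): no bracket -> illegal
(5,1): flips 3 -> legal
(5,4): flips 2 -> legal
(5,6): no bracket -> illegal
(6,0): no bracket -> illegal
(6,2): no bracket -> illegal
(6,3): no bracket -> illegal
(6,4): no bracket -> illegal
(6,5): no bracket -> illegal
(6,6): flips 3 -> legal
(7,0): flips 4 -> legal
(7,1): no bracket -> illegal
(7,2): no bracket -> illegal

Answer: (0,3) (0,4) (1,4) (2,0) (3,1) (3,5) (5,1) (5,4) (6,6) (7,0)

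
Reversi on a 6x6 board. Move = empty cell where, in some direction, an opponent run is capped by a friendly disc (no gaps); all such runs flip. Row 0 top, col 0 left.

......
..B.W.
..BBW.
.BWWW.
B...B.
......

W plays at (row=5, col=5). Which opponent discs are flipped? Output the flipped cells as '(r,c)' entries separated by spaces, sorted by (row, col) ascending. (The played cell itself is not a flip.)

Answer: (4,4)

Derivation:
Dir NW: opp run (4,4) capped by W -> flip
Dir N: first cell '.' (not opp) -> no flip
Dir NE: edge -> no flip
Dir W: first cell '.' (not opp) -> no flip
Dir E: edge -> no flip
Dir SW: edge -> no flip
Dir S: edge -> no flip
Dir SE: edge -> no flip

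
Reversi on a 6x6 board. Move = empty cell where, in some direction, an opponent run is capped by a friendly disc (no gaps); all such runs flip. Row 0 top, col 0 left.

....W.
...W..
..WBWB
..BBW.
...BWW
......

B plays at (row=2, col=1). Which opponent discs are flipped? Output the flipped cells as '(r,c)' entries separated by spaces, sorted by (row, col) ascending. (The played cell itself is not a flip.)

Answer: (2,2)

Derivation:
Dir NW: first cell '.' (not opp) -> no flip
Dir N: first cell '.' (not opp) -> no flip
Dir NE: first cell '.' (not opp) -> no flip
Dir W: first cell '.' (not opp) -> no flip
Dir E: opp run (2,2) capped by B -> flip
Dir SW: first cell '.' (not opp) -> no flip
Dir S: first cell '.' (not opp) -> no flip
Dir SE: first cell 'B' (not opp) -> no flip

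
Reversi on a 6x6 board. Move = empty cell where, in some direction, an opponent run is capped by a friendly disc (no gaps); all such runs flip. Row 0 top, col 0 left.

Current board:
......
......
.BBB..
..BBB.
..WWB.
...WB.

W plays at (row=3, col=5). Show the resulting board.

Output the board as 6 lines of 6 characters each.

Place W at (3,5); scan 8 dirs for brackets.
Dir NW: first cell '.' (not opp) -> no flip
Dir N: first cell '.' (not opp) -> no flip
Dir NE: edge -> no flip
Dir W: opp run (3,4) (3,3) (3,2), next='.' -> no flip
Dir E: edge -> no flip
Dir SW: opp run (4,4) capped by W -> flip
Dir S: first cell '.' (not opp) -> no flip
Dir SE: edge -> no flip
All flips: (4,4)

Answer: ......
......
.BBB..
..BBBW
..WWW.
...WB.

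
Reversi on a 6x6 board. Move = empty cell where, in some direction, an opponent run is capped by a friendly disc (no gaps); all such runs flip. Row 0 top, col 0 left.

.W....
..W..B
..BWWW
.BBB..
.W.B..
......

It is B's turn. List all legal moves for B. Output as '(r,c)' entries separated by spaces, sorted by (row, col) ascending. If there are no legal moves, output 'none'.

(0,0): no bracket -> illegal
(0,2): flips 1 -> legal
(0,3): no bracket -> illegal
(1,0): no bracket -> illegal
(1,1): no bracket -> illegal
(1,3): flips 1 -> legal
(1,4): flips 1 -> legal
(2,1): no bracket -> illegal
(3,0): no bracket -> illegal
(3,4): no bracket -> illegal
(3,5): flips 1 -> legal
(4,0): no bracket -> illegal
(4,2): no bracket -> illegal
(5,0): flips 1 -> legal
(5,1): flips 1 -> legal
(5,2): no bracket -> illegal

Answer: (0,2) (1,3) (1,4) (3,5) (5,0) (5,1)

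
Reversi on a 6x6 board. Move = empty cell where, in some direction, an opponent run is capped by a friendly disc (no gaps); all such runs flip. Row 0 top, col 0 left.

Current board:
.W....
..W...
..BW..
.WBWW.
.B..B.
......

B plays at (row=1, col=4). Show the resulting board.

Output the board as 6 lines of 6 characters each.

Answer: .W....
..W.B.
..BB..
.WBWW.
.B..B.
......

Derivation:
Place B at (1,4); scan 8 dirs for brackets.
Dir NW: first cell '.' (not opp) -> no flip
Dir N: first cell '.' (not opp) -> no flip
Dir NE: first cell '.' (not opp) -> no flip
Dir W: first cell '.' (not opp) -> no flip
Dir E: first cell '.' (not opp) -> no flip
Dir SW: opp run (2,3) capped by B -> flip
Dir S: first cell '.' (not opp) -> no flip
Dir SE: first cell '.' (not opp) -> no flip
All flips: (2,3)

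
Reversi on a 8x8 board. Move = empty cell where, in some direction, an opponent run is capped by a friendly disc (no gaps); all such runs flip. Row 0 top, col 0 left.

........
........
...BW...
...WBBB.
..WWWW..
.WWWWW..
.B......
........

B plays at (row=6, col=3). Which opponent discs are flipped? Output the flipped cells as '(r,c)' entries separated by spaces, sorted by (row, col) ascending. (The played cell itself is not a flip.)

Answer: (3,3) (4,3) (4,5) (5,3) (5,4)

Derivation:
Dir NW: opp run (5,2), next='.' -> no flip
Dir N: opp run (5,3) (4,3) (3,3) capped by B -> flip
Dir NE: opp run (5,4) (4,5) capped by B -> flip
Dir W: first cell '.' (not opp) -> no flip
Dir E: first cell '.' (not opp) -> no flip
Dir SW: first cell '.' (not opp) -> no flip
Dir S: first cell '.' (not opp) -> no flip
Dir SE: first cell '.' (not opp) -> no flip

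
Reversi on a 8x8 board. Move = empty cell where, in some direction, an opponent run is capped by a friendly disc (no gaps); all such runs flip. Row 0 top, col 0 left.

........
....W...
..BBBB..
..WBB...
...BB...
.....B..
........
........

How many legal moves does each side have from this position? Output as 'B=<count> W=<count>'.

Answer: B=7 W=4

Derivation:
-- B to move --
(0,3): flips 1 -> legal
(0,4): flips 1 -> legal
(0,5): flips 1 -> legal
(1,3): no bracket -> illegal
(1,5): no bracket -> illegal
(2,1): flips 1 -> legal
(3,1): flips 1 -> legal
(4,1): flips 1 -> legal
(4,2): flips 1 -> legal
B mobility = 7
-- W to move --
(1,1): no bracket -> illegal
(1,2): flips 1 -> legal
(1,3): no bracket -> illegal
(1,5): no bracket -> illegal
(1,6): no bracket -> illegal
(2,1): no bracket -> illegal
(2,6): no bracket -> illegal
(3,1): no bracket -> illegal
(3,5): flips 2 -> legal
(3,6): flips 1 -> legal
(4,2): no bracket -> illegal
(4,5): no bracket -> illegal
(4,6): no bracket -> illegal
(5,2): no bracket -> illegal
(5,3): no bracket -> illegal
(5,4): flips 4 -> legal
(5,6): no bracket -> illegal
(6,4): no bracket -> illegal
(6,5): no bracket -> illegal
(6,6): no bracket -> illegal
W mobility = 4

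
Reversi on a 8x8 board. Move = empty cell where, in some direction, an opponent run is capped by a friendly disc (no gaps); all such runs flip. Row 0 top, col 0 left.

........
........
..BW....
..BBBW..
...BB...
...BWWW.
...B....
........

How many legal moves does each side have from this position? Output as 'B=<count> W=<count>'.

-- B to move --
(1,2): flips 1 -> legal
(1,3): flips 1 -> legal
(1,4): flips 1 -> legal
(2,4): flips 1 -> legal
(2,5): no bracket -> illegal
(2,6): flips 1 -> legal
(3,6): flips 1 -> legal
(4,5): flips 1 -> legal
(4,6): no bracket -> illegal
(4,7): no bracket -> illegal
(5,7): flips 3 -> legal
(6,4): flips 1 -> legal
(6,5): flips 1 -> legal
(6,6): flips 1 -> legal
(6,7): no bracket -> illegal
B mobility = 11
-- W to move --
(1,1): flips 3 -> legal
(1,2): no bracket -> illegal
(1,3): no bracket -> illegal
(2,1): flips 3 -> legal
(2,4): flips 2 -> legal
(2,5): no bracket -> illegal
(3,1): flips 3 -> legal
(4,1): flips 1 -> legal
(4,2): no bracket -> illegal
(4,5): flips 1 -> legal
(5,2): flips 1 -> legal
(6,2): flips 2 -> legal
(6,4): no bracket -> illegal
(7,2): flips 1 -> legal
(7,3): flips 4 -> legal
(7,4): no bracket -> illegal
W mobility = 10

Answer: B=11 W=10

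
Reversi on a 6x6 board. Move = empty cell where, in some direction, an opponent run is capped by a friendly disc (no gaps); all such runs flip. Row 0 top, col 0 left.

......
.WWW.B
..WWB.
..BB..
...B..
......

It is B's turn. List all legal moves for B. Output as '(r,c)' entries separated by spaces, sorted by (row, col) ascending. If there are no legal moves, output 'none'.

(0,0): flips 2 -> legal
(0,1): no bracket -> illegal
(0,2): flips 3 -> legal
(0,3): flips 2 -> legal
(0,4): no bracket -> illegal
(1,0): no bracket -> illegal
(1,4): flips 1 -> legal
(2,0): no bracket -> illegal
(2,1): flips 2 -> legal
(3,1): no bracket -> illegal
(3,4): no bracket -> illegal

Answer: (0,0) (0,2) (0,3) (1,4) (2,1)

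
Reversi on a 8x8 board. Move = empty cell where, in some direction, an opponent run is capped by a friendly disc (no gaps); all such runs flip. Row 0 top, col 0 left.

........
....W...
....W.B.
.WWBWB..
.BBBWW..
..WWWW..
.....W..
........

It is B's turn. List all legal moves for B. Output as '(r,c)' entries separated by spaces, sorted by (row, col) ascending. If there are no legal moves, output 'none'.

(0,3): no bracket -> illegal
(0,4): no bracket -> illegal
(0,5): no bracket -> illegal
(1,3): flips 1 -> legal
(1,5): flips 1 -> legal
(2,0): flips 1 -> legal
(2,1): flips 2 -> legal
(2,2): flips 1 -> legal
(2,3): flips 1 -> legal
(2,5): flips 1 -> legal
(3,0): flips 2 -> legal
(3,6): no bracket -> illegal
(4,0): no bracket -> illegal
(4,6): flips 2 -> legal
(5,1): no bracket -> illegal
(5,6): no bracket -> illegal
(6,1): flips 1 -> legal
(6,2): flips 3 -> legal
(6,3): flips 2 -> legal
(6,4): flips 1 -> legal
(6,6): flips 2 -> legal
(7,4): no bracket -> illegal
(7,5): flips 3 -> legal
(7,6): flips 2 -> legal

Answer: (1,3) (1,5) (2,0) (2,1) (2,2) (2,3) (2,5) (3,0) (4,6) (6,1) (6,2) (6,3) (6,4) (6,6) (7,5) (7,6)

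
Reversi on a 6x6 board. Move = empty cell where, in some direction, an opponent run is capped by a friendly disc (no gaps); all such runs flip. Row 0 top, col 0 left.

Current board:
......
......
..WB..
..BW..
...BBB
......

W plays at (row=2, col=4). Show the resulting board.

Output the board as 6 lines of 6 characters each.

Place W at (2,4); scan 8 dirs for brackets.
Dir NW: first cell '.' (not opp) -> no flip
Dir N: first cell '.' (not opp) -> no flip
Dir NE: first cell '.' (not opp) -> no flip
Dir W: opp run (2,3) capped by W -> flip
Dir E: first cell '.' (not opp) -> no flip
Dir SW: first cell 'W' (not opp) -> no flip
Dir S: first cell '.' (not opp) -> no flip
Dir SE: first cell '.' (not opp) -> no flip
All flips: (2,3)

Answer: ......
......
..WWW.
..BW..
...BBB
......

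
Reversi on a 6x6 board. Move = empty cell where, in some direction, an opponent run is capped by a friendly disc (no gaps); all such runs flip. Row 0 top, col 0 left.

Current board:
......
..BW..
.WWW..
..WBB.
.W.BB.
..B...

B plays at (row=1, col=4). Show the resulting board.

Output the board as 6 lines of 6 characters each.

Place B at (1,4); scan 8 dirs for brackets.
Dir NW: first cell '.' (not opp) -> no flip
Dir N: first cell '.' (not opp) -> no flip
Dir NE: first cell '.' (not opp) -> no flip
Dir W: opp run (1,3) capped by B -> flip
Dir E: first cell '.' (not opp) -> no flip
Dir SW: opp run (2,3) (3,2) (4,1), next='.' -> no flip
Dir S: first cell '.' (not opp) -> no flip
Dir SE: first cell '.' (not opp) -> no flip
All flips: (1,3)

Answer: ......
..BBB.
.WWW..
..WBB.
.W.BB.
..B...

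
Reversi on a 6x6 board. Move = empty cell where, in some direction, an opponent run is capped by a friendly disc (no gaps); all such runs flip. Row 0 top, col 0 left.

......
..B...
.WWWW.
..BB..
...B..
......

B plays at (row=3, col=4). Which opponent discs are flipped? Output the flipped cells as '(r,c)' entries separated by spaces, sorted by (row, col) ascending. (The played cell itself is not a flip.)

Answer: (2,3)

Derivation:
Dir NW: opp run (2,3) capped by B -> flip
Dir N: opp run (2,4), next='.' -> no flip
Dir NE: first cell '.' (not opp) -> no flip
Dir W: first cell 'B' (not opp) -> no flip
Dir E: first cell '.' (not opp) -> no flip
Dir SW: first cell 'B' (not opp) -> no flip
Dir S: first cell '.' (not opp) -> no flip
Dir SE: first cell '.' (not opp) -> no flip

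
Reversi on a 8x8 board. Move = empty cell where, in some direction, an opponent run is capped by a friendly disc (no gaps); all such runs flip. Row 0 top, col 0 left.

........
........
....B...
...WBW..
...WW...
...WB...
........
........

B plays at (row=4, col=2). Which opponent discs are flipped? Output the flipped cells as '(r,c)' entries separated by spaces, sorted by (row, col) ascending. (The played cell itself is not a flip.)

Dir NW: first cell '.' (not opp) -> no flip
Dir N: first cell '.' (not opp) -> no flip
Dir NE: opp run (3,3) capped by B -> flip
Dir W: first cell '.' (not opp) -> no flip
Dir E: opp run (4,3) (4,4), next='.' -> no flip
Dir SW: first cell '.' (not opp) -> no flip
Dir S: first cell '.' (not opp) -> no flip
Dir SE: opp run (5,3), next='.' -> no flip

Answer: (3,3)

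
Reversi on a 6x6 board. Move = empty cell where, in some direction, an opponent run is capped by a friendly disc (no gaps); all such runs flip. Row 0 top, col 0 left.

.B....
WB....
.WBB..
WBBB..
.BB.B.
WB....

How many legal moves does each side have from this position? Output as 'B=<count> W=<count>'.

Answer: B=1 W=6

Derivation:
-- B to move --
(0,0): no bracket -> illegal
(1,2): no bracket -> illegal
(2,0): flips 1 -> legal
(4,0): no bracket -> illegal
B mobility = 1
-- W to move --
(0,0): no bracket -> illegal
(0,2): no bracket -> illegal
(1,2): flips 1 -> legal
(1,3): no bracket -> illegal
(1,4): flips 3 -> legal
(2,0): no bracket -> illegal
(2,4): flips 2 -> legal
(3,4): flips 3 -> legal
(3,5): no bracket -> illegal
(4,0): no bracket -> illegal
(4,3): flips 1 -> legal
(4,5): no bracket -> illegal
(5,2): flips 2 -> legal
(5,3): no bracket -> illegal
(5,4): no bracket -> illegal
(5,5): no bracket -> illegal
W mobility = 6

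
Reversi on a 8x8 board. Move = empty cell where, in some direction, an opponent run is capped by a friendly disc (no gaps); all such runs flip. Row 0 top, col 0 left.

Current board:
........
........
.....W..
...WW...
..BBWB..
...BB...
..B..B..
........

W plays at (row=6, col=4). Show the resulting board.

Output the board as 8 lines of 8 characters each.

Place W at (6,4); scan 8 dirs for brackets.
Dir NW: opp run (5,3) (4,2), next='.' -> no flip
Dir N: opp run (5,4) capped by W -> flip
Dir NE: first cell '.' (not opp) -> no flip
Dir W: first cell '.' (not opp) -> no flip
Dir E: opp run (6,5), next='.' -> no flip
Dir SW: first cell '.' (not opp) -> no flip
Dir S: first cell '.' (not opp) -> no flip
Dir SE: first cell '.' (not opp) -> no flip
All flips: (5,4)

Answer: ........
........
.....W..
...WW...
..BBWB..
...BW...
..B.WB..
........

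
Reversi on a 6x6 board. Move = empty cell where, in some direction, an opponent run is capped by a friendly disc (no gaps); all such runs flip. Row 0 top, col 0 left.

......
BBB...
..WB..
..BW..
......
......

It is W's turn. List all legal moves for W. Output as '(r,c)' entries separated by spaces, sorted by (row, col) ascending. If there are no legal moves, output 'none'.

Answer: (0,0) (0,2) (1,3) (2,4) (3,1) (4,2)

Derivation:
(0,0): flips 1 -> legal
(0,1): no bracket -> illegal
(0,2): flips 1 -> legal
(0,3): no bracket -> illegal
(1,3): flips 1 -> legal
(1,4): no bracket -> illegal
(2,0): no bracket -> illegal
(2,1): no bracket -> illegal
(2,4): flips 1 -> legal
(3,1): flips 1 -> legal
(3,4): no bracket -> illegal
(4,1): no bracket -> illegal
(4,2): flips 1 -> legal
(4,3): no bracket -> illegal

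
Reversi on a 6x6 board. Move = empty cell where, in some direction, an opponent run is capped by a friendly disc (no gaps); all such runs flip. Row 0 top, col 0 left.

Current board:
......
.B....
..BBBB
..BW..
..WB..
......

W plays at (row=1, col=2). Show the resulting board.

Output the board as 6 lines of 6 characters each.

Answer: ......
.BW...
..WBBB
..WW..
..WB..
......

Derivation:
Place W at (1,2); scan 8 dirs for brackets.
Dir NW: first cell '.' (not opp) -> no flip
Dir N: first cell '.' (not opp) -> no flip
Dir NE: first cell '.' (not opp) -> no flip
Dir W: opp run (1,1), next='.' -> no flip
Dir E: first cell '.' (not opp) -> no flip
Dir SW: first cell '.' (not opp) -> no flip
Dir S: opp run (2,2) (3,2) capped by W -> flip
Dir SE: opp run (2,3), next='.' -> no flip
All flips: (2,2) (3,2)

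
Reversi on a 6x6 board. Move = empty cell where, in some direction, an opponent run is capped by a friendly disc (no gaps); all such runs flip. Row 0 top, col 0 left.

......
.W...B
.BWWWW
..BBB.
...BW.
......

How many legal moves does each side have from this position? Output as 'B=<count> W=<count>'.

Answer: B=9 W=8

Derivation:
-- B to move --
(0,0): flips 2 -> legal
(0,1): flips 1 -> legal
(0,2): no bracket -> illegal
(1,0): no bracket -> illegal
(1,2): flips 2 -> legal
(1,3): flips 1 -> legal
(1,4): flips 2 -> legal
(2,0): no bracket -> illegal
(3,1): no bracket -> illegal
(3,5): flips 1 -> legal
(4,5): flips 1 -> legal
(5,3): no bracket -> illegal
(5,4): flips 1 -> legal
(5,5): flips 1 -> legal
B mobility = 9
-- W to move --
(0,4): no bracket -> illegal
(0,5): flips 1 -> legal
(1,0): no bracket -> illegal
(1,2): no bracket -> illegal
(1,4): no bracket -> illegal
(2,0): flips 1 -> legal
(3,0): no bracket -> illegal
(3,1): flips 1 -> legal
(3,5): no bracket -> illegal
(4,1): flips 1 -> legal
(4,2): flips 3 -> legal
(4,5): flips 1 -> legal
(5,2): flips 2 -> legal
(5,3): flips 2 -> legal
(5,4): no bracket -> illegal
W mobility = 8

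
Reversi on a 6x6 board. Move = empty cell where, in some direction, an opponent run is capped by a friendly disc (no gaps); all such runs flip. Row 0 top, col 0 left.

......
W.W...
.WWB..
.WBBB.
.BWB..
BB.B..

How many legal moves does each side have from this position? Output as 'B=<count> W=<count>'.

-- B to move --
(0,0): no bracket -> illegal
(0,1): flips 1 -> legal
(0,2): flips 2 -> legal
(0,3): no bracket -> illegal
(1,1): flips 3 -> legal
(1,3): no bracket -> illegal
(2,0): flips 4 -> legal
(3,0): flips 1 -> legal
(4,0): no bracket -> illegal
(5,2): flips 1 -> legal
B mobility = 6
-- W to move --
(1,3): no bracket -> illegal
(1,4): no bracket -> illegal
(2,4): flips 2 -> legal
(2,5): no bracket -> illegal
(3,0): no bracket -> illegal
(3,5): flips 3 -> legal
(4,0): flips 1 -> legal
(4,4): flips 2 -> legal
(4,5): flips 2 -> legal
(5,2): no bracket -> illegal
(5,4): flips 2 -> legal
W mobility = 6

Answer: B=6 W=6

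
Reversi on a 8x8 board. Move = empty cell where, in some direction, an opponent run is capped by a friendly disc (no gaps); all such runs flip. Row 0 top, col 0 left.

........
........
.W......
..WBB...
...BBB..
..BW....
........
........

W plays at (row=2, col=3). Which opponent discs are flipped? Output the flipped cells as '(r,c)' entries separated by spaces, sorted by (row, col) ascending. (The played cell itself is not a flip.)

Dir NW: first cell '.' (not opp) -> no flip
Dir N: first cell '.' (not opp) -> no flip
Dir NE: first cell '.' (not opp) -> no flip
Dir W: first cell '.' (not opp) -> no flip
Dir E: first cell '.' (not opp) -> no flip
Dir SW: first cell 'W' (not opp) -> no flip
Dir S: opp run (3,3) (4,3) capped by W -> flip
Dir SE: opp run (3,4) (4,5), next='.' -> no flip

Answer: (3,3) (4,3)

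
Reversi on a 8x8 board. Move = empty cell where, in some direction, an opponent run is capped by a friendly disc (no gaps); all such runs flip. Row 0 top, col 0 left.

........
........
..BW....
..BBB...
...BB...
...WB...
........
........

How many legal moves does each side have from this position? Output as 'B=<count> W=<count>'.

Answer: B=7 W=5

Derivation:
-- B to move --
(1,2): flips 1 -> legal
(1,3): flips 1 -> legal
(1,4): flips 1 -> legal
(2,4): flips 1 -> legal
(4,2): no bracket -> illegal
(5,2): flips 1 -> legal
(6,2): flips 1 -> legal
(6,3): flips 1 -> legal
(6,4): no bracket -> illegal
B mobility = 7
-- W to move --
(1,1): no bracket -> illegal
(1,2): no bracket -> illegal
(1,3): no bracket -> illegal
(2,1): flips 1 -> legal
(2,4): no bracket -> illegal
(2,5): no bracket -> illegal
(3,1): no bracket -> illegal
(3,5): flips 1 -> legal
(4,1): flips 1 -> legal
(4,2): no bracket -> illegal
(4,5): flips 1 -> legal
(5,2): no bracket -> illegal
(5,5): flips 1 -> legal
(6,3): no bracket -> illegal
(6,4): no bracket -> illegal
(6,5): no bracket -> illegal
W mobility = 5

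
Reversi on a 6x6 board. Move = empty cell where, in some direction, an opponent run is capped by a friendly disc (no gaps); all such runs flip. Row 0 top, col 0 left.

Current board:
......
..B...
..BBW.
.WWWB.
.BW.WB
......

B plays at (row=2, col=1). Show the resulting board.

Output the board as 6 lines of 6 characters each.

Answer: ......
..B...
.BBBW.
.BWWB.
.BW.WB
......

Derivation:
Place B at (2,1); scan 8 dirs for brackets.
Dir NW: first cell '.' (not opp) -> no flip
Dir N: first cell '.' (not opp) -> no flip
Dir NE: first cell 'B' (not opp) -> no flip
Dir W: first cell '.' (not opp) -> no flip
Dir E: first cell 'B' (not opp) -> no flip
Dir SW: first cell '.' (not opp) -> no flip
Dir S: opp run (3,1) capped by B -> flip
Dir SE: opp run (3,2), next='.' -> no flip
All flips: (3,1)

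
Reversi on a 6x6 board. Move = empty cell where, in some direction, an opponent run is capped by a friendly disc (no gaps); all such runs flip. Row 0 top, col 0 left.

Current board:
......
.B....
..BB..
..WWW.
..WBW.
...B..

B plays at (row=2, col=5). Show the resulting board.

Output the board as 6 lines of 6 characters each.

Place B at (2,5); scan 8 dirs for brackets.
Dir NW: first cell '.' (not opp) -> no flip
Dir N: first cell '.' (not opp) -> no flip
Dir NE: edge -> no flip
Dir W: first cell '.' (not opp) -> no flip
Dir E: edge -> no flip
Dir SW: opp run (3,4) capped by B -> flip
Dir S: first cell '.' (not opp) -> no flip
Dir SE: edge -> no flip
All flips: (3,4)

Answer: ......
.B....
..BB.B
..WWB.
..WBW.
...B..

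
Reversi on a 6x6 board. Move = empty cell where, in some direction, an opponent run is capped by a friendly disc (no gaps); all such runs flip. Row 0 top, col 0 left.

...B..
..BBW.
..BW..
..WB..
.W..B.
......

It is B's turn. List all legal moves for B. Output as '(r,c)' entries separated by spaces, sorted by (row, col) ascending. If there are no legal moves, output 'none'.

Answer: (1,5) (2,4) (2,5) (3,1) (3,4) (4,2)

Derivation:
(0,4): no bracket -> illegal
(0,5): no bracket -> illegal
(1,5): flips 1 -> legal
(2,1): no bracket -> illegal
(2,4): flips 1 -> legal
(2,5): flips 1 -> legal
(3,0): no bracket -> illegal
(3,1): flips 1 -> legal
(3,4): flips 1 -> legal
(4,0): no bracket -> illegal
(4,2): flips 1 -> legal
(4,3): no bracket -> illegal
(5,0): no bracket -> illegal
(5,1): no bracket -> illegal
(5,2): no bracket -> illegal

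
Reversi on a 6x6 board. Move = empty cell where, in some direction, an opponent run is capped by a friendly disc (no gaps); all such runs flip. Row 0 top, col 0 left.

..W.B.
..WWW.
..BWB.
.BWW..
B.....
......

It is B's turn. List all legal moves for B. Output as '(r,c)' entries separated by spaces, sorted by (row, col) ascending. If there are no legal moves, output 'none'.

(0,1): no bracket -> illegal
(0,3): no bracket -> illegal
(0,5): no bracket -> illegal
(1,1): no bracket -> illegal
(1,5): no bracket -> illegal
(2,1): no bracket -> illegal
(2,5): no bracket -> illegal
(3,4): flips 2 -> legal
(4,1): no bracket -> illegal
(4,2): flips 2 -> legal
(4,3): no bracket -> illegal
(4,4): flips 1 -> legal

Answer: (3,4) (4,2) (4,4)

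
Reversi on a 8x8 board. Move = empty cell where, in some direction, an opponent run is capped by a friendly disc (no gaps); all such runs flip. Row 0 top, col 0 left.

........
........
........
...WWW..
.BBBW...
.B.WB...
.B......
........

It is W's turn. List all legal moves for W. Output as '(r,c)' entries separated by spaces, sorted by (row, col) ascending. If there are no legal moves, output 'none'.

Answer: (3,1) (4,0) (5,2) (5,5) (6,0) (6,4)

Derivation:
(3,0): no bracket -> illegal
(3,1): flips 1 -> legal
(3,2): no bracket -> illegal
(4,0): flips 3 -> legal
(4,5): no bracket -> illegal
(5,0): no bracket -> illegal
(5,2): flips 1 -> legal
(5,5): flips 1 -> legal
(6,0): flips 2 -> legal
(6,2): no bracket -> illegal
(6,3): no bracket -> illegal
(6,4): flips 1 -> legal
(6,5): no bracket -> illegal
(7,0): no bracket -> illegal
(7,1): no bracket -> illegal
(7,2): no bracket -> illegal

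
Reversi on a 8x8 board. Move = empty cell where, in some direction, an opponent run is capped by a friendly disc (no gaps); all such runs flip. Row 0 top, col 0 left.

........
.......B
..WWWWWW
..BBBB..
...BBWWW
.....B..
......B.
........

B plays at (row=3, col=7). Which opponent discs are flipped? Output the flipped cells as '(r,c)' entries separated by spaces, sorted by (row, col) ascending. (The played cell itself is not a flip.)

Dir NW: opp run (2,6), next='.' -> no flip
Dir N: opp run (2,7) capped by B -> flip
Dir NE: edge -> no flip
Dir W: first cell '.' (not opp) -> no flip
Dir E: edge -> no flip
Dir SW: opp run (4,6) capped by B -> flip
Dir S: opp run (4,7), next='.' -> no flip
Dir SE: edge -> no flip

Answer: (2,7) (4,6)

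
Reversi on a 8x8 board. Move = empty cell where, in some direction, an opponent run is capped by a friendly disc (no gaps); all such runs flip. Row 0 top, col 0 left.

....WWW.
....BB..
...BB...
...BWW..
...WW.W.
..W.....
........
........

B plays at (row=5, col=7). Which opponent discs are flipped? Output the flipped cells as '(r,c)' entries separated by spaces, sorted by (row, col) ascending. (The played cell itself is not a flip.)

Answer: (3,5) (4,6)

Derivation:
Dir NW: opp run (4,6) (3,5) capped by B -> flip
Dir N: first cell '.' (not opp) -> no flip
Dir NE: edge -> no flip
Dir W: first cell '.' (not opp) -> no flip
Dir E: edge -> no flip
Dir SW: first cell '.' (not opp) -> no flip
Dir S: first cell '.' (not opp) -> no flip
Dir SE: edge -> no flip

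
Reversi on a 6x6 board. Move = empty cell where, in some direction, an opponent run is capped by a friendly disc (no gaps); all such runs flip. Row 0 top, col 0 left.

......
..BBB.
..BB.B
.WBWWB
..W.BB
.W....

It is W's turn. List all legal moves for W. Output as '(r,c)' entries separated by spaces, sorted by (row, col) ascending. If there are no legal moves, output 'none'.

Answer: (0,1) (0,2) (0,3) (0,4) (1,1) (5,4) (5,5)

Derivation:
(0,1): flips 2 -> legal
(0,2): flips 3 -> legal
(0,3): flips 2 -> legal
(0,4): flips 2 -> legal
(0,5): no bracket -> illegal
(1,1): flips 1 -> legal
(1,5): no bracket -> illegal
(2,1): no bracket -> illegal
(2,4): no bracket -> illegal
(4,1): no bracket -> illegal
(4,3): no bracket -> illegal
(5,3): no bracket -> illegal
(5,4): flips 1 -> legal
(5,5): flips 1 -> legal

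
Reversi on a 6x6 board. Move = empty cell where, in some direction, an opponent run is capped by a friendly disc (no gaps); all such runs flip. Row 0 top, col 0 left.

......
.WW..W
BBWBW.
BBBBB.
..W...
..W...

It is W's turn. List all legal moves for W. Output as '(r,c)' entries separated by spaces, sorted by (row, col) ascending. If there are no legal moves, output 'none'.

Answer: (4,0) (4,1) (4,4) (4,5)

Derivation:
(1,0): no bracket -> illegal
(1,3): no bracket -> illegal
(1,4): no bracket -> illegal
(2,5): no bracket -> illegal
(3,5): no bracket -> illegal
(4,0): flips 1 -> legal
(4,1): flips 2 -> legal
(4,3): no bracket -> illegal
(4,4): flips 2 -> legal
(4,5): flips 2 -> legal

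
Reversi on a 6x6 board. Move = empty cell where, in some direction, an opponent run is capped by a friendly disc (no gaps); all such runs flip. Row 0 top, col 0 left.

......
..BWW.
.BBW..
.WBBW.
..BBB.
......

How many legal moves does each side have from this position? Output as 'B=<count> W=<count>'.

-- B to move --
(0,2): no bracket -> illegal
(0,3): flips 2 -> legal
(0,4): flips 1 -> legal
(0,5): flips 2 -> legal
(1,5): flips 2 -> legal
(2,0): flips 1 -> legal
(2,4): flips 2 -> legal
(2,5): flips 1 -> legal
(3,0): flips 1 -> legal
(3,5): flips 1 -> legal
(4,0): flips 1 -> legal
(4,1): flips 1 -> legal
(4,5): flips 2 -> legal
B mobility = 12
-- W to move --
(0,1): flips 1 -> legal
(0,2): no bracket -> illegal
(0,3): no bracket -> illegal
(1,0): no bracket -> illegal
(1,1): flips 2 -> legal
(2,0): flips 2 -> legal
(2,4): no bracket -> illegal
(3,0): no bracket -> illegal
(3,5): no bracket -> illegal
(4,1): flips 1 -> legal
(4,5): no bracket -> illegal
(5,1): no bracket -> illegal
(5,2): flips 1 -> legal
(5,3): flips 3 -> legal
(5,4): flips 1 -> legal
(5,5): no bracket -> illegal
W mobility = 7

Answer: B=12 W=7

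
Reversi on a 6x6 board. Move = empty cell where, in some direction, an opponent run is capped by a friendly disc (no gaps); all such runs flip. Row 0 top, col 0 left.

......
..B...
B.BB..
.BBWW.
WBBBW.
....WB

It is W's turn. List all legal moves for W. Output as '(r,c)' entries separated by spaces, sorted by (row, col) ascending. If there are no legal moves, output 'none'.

(0,1): flips 2 -> legal
(0,2): no bracket -> illegal
(0,3): no bracket -> illegal
(1,0): no bracket -> illegal
(1,1): flips 1 -> legal
(1,3): flips 3 -> legal
(1,4): no bracket -> illegal
(2,1): flips 2 -> legal
(2,4): no bracket -> illegal
(3,0): flips 2 -> legal
(4,5): no bracket -> illegal
(5,0): no bracket -> illegal
(5,1): flips 1 -> legal
(5,2): flips 1 -> legal
(5,3): flips 1 -> legal

Answer: (0,1) (1,1) (1,3) (2,1) (3,0) (5,1) (5,2) (5,3)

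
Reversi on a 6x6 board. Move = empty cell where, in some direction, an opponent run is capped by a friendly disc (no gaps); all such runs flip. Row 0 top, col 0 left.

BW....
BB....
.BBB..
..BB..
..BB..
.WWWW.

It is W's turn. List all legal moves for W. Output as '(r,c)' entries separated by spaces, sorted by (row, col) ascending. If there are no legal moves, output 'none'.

Answer: (1,2) (1,3) (2,4) (3,1) (3,4)

Derivation:
(0,2): no bracket -> illegal
(1,2): flips 3 -> legal
(1,3): flips 3 -> legal
(1,4): no bracket -> illegal
(2,0): no bracket -> illegal
(2,4): flips 2 -> legal
(3,0): no bracket -> illegal
(3,1): flips 3 -> legal
(3,4): flips 1 -> legal
(4,1): no bracket -> illegal
(4,4): no bracket -> illegal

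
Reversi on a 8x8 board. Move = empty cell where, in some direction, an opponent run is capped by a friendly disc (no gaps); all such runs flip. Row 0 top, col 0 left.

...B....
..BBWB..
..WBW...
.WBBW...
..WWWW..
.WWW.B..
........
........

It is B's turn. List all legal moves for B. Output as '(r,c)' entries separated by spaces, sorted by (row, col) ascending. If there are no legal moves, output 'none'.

Answer: (0,5) (1,1) (2,1) (2,5) (3,0) (3,5) (4,0) (5,4) (5,6) (6,0) (6,2) (6,3)

Derivation:
(0,4): no bracket -> illegal
(0,5): flips 1 -> legal
(1,1): flips 1 -> legal
(2,0): no bracket -> illegal
(2,1): flips 1 -> legal
(2,5): flips 2 -> legal
(3,0): flips 1 -> legal
(3,5): flips 3 -> legal
(3,6): no bracket -> illegal
(4,0): flips 2 -> legal
(4,1): no bracket -> illegal
(4,6): no bracket -> illegal
(5,0): no bracket -> illegal
(5,4): flips 1 -> legal
(5,6): flips 2 -> legal
(6,0): flips 2 -> legal
(6,1): no bracket -> illegal
(6,2): flips 2 -> legal
(6,3): flips 2 -> legal
(6,4): no bracket -> illegal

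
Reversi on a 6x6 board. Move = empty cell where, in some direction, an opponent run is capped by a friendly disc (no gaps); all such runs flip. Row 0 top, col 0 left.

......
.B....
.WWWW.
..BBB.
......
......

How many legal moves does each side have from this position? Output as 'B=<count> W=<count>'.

-- B to move --
(1,0): flips 1 -> legal
(1,2): flips 2 -> legal
(1,3): flips 1 -> legal
(1,4): flips 2 -> legal
(1,5): flips 1 -> legal
(2,0): no bracket -> illegal
(2,5): no bracket -> illegal
(3,0): no bracket -> illegal
(3,1): flips 1 -> legal
(3,5): no bracket -> illegal
B mobility = 6
-- W to move --
(0,0): flips 1 -> legal
(0,1): flips 1 -> legal
(0,2): no bracket -> illegal
(1,0): no bracket -> illegal
(1,2): no bracket -> illegal
(2,0): no bracket -> illegal
(2,5): no bracket -> illegal
(3,1): no bracket -> illegal
(3,5): no bracket -> illegal
(4,1): flips 1 -> legal
(4,2): flips 2 -> legal
(4,3): flips 2 -> legal
(4,4): flips 2 -> legal
(4,5): flips 1 -> legal
W mobility = 7

Answer: B=6 W=7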